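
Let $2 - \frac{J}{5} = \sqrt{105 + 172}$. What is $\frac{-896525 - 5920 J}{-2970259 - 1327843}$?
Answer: $\frac{955725}{4298102} - \frac{14800 \sqrt{277}}{2149051} \approx 0.10774$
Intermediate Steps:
$J = 10 - 5 \sqrt{277}$ ($J = 10 - 5 \sqrt{105 + 172} = 10 - 5 \sqrt{277} \approx -73.217$)
$\frac{-896525 - 5920 J}{-2970259 - 1327843} = \frac{-896525 - 5920 \left(10 - 5 \sqrt{277}\right)}{-2970259 - 1327843} = \frac{-896525 - \left(59200 - 29600 \sqrt{277}\right)}{-4298102} = \left(-955725 + 29600 \sqrt{277}\right) \left(- \frac{1}{4298102}\right) = \frac{955725}{4298102} - \frac{14800 \sqrt{277}}{2149051}$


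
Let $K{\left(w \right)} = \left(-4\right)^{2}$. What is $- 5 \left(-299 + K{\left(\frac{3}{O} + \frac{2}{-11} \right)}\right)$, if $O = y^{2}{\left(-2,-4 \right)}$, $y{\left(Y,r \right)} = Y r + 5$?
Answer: $1415$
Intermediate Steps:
$y{\left(Y,r \right)} = 5 + Y r$
$O = 169$ ($O = \left(5 - -8\right)^{2} = \left(5 + 8\right)^{2} = 13^{2} = 169$)
$K{\left(w \right)} = 16$
$- 5 \left(-299 + K{\left(\frac{3}{O} + \frac{2}{-11} \right)}\right) = - 5 \left(-299 + 16\right) = \left(-5\right) \left(-283\right) = 1415$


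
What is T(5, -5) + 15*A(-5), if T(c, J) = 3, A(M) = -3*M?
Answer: 228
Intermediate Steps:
T(5, -5) + 15*A(-5) = 3 + 15*(-3*(-5)) = 3 + 15*15 = 3 + 225 = 228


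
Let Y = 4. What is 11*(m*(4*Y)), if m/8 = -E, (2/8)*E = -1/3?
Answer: 5632/3 ≈ 1877.3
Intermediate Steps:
E = -4/3 (E = 4*(-1/3) = 4*(-1*⅓) = 4*(-⅓) = -4/3 ≈ -1.3333)
m = 32/3 (m = 8*(-1*(-4/3)) = 8*(4/3) = 32/3 ≈ 10.667)
11*(m*(4*Y)) = 11*(32*(4*4)/3) = 11*((32/3)*16) = 11*(512/3) = 5632/3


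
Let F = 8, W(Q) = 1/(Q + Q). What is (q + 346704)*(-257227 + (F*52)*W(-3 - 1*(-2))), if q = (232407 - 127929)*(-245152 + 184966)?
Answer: 1618691092726740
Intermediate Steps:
W(Q) = 1/(2*Q)
q = -6288112908 (q = 104478*(-60186) = -6288112908)
(q + 346704)*(-257227 + (F*52)*W(-3 - 1*(-2))) = (-6288112908 + 346704)*(-257227 + (8*52)*(1/(2*(-3 - 1*(-2))))) = -6287766204*(-257227 + 416*(1/(2*(-3 + 2)))) = -6287766204*(-257227 + 416*((½)/(-1))) = -6287766204*(-257227 + 416*((½)*(-1))) = -6287766204*(-257227 + 416*(-½)) = -6287766204*(-257227 - 208) = -6287766204*(-257435) = 1618691092726740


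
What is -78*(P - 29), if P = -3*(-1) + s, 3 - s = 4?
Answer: 2106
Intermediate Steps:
s = -1 (s = 3 - 1*4 = 3 - 4 = -1)
P = 2 (P = -3*(-1) - 1 = 3 - 1 = 2)
-78*(P - 29) = -78*(2 - 29) = -78*(-27) = 2106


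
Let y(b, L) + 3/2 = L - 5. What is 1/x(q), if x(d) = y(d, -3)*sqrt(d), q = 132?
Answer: -sqrt(33)/627 ≈ -0.0091620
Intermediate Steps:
y(b, L) = -13/2 + L (y(b, L) = -3/2 + (L - 5) = -3/2 + (-5 + L) = -13/2 + L)
x(d) = -19*sqrt(d)/2 (x(d) = (-13/2 - 3)*sqrt(d) = -19*sqrt(d)/2)
1/x(q) = 1/(-19*sqrt(33)) = -sqrt(33)/627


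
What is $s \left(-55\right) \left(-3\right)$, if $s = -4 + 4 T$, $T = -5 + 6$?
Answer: $0$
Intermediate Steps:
$T = 1$
$s = 0$ ($s = -4 + 4 \cdot 1 = -4 + 4 = 0$)
$s \left(-55\right) \left(-3\right) = 0 \left(-55\right) \left(-3\right) = 0 \left(-3\right) = 0$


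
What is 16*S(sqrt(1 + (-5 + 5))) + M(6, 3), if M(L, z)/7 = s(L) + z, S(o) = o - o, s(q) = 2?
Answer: 35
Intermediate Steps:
S(o) = 0
M(L, z) = 14 + 7*z (M(L, z) = 7*(2 + z) = 14 + 7*z)
16*S(sqrt(1 + (-5 + 5))) + M(6, 3) = 16*0 + (14 + 7*3) = 0 + (14 + 21) = 0 + 35 = 35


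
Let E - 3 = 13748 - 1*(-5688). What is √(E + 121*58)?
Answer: √26457 ≈ 162.66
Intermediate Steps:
E = 19439 (E = 3 + (13748 - 1*(-5688)) = 3 + (13748 + 5688) = 3 + 19436 = 19439)
√(E + 121*58) = √(19439 + 121*58) = √(19439 + 7018) = √26457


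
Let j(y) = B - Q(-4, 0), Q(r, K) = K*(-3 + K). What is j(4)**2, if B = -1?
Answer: 1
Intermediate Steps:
j(y) = -1 (j(y) = -1 - 0*(-3 + 0) = -1 - 0*(-3) = -1 - 1*0 = -1 + 0 = -1)
j(4)**2 = (-1)**2 = 1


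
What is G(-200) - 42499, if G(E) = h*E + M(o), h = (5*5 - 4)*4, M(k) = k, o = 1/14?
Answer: -830185/14 ≈ -59299.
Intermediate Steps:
o = 1/14 ≈ 0.071429
h = 84 (h = (25 - 4)*4 = 21*4 = 84)
G(E) = 1/14 + 84*E (G(E) = 84*E + 1/14 = 1/14 + 84*E)
G(-200) - 42499 = (1/14 + 84*(-200)) - 42499 = (1/14 - 16800) - 42499 = -235199/14 - 42499 = -830185/14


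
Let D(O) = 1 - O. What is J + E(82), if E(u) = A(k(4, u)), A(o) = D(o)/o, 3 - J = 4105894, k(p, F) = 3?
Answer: -12317675/3 ≈ -4.1059e+6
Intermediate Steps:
J = -4105891 (J = 3 - 1*4105894 = 3 - 4105894 = -4105891)
A(o) = (1 - o)/o
E(u) = -⅔ (E(u) = (1 - 1*3)/3 = (1 - 3)/3 = (⅓)*(-2) = -⅔)
J + E(82) = -4105891 - ⅔ = -12317675/3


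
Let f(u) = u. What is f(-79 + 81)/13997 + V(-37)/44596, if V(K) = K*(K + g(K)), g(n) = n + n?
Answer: 57574871/624210212 ≈ 0.092236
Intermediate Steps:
g(n) = 2*n
V(K) = 3*K² (V(K) = K*(K + 2*K) = K*(3*K) = 3*K²)
f(-79 + 81)/13997 + V(-37)/44596 = (-79 + 81)/13997 + (3*(-37)²)/44596 = 2*(1/13997) + (3*1369)*(1/44596) = 2/13997 + 4107*(1/44596) = 2/13997 + 4107/44596 = 57574871/624210212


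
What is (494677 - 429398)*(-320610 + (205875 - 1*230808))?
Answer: -22556701497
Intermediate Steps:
(494677 - 429398)*(-320610 + (205875 - 1*230808)) = 65279*(-320610 + (205875 - 230808)) = 65279*(-320610 - 24933) = 65279*(-345543) = -22556701497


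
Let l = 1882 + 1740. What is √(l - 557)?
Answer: √3065 ≈ 55.362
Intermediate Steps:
l = 3622
√(l - 557) = √(3622 - 557) = √3065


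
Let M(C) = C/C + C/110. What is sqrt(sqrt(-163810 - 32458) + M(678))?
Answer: sqrt(21670 + 6050*I*sqrt(49067))/55 ≈ 15.004 + 14.763*I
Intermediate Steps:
M(C) = 1 + C/110 (M(C) = 1 + C*(1/110) = 1 + C/110)
sqrt(sqrt(-163810 - 32458) + M(678)) = sqrt(sqrt(-163810 - 32458) + (1 + (1/110)*678)) = sqrt(sqrt(-196268) + (1 + 339/55)) = sqrt(2*I*sqrt(49067) + 394/55) = sqrt(394/55 + 2*I*sqrt(49067))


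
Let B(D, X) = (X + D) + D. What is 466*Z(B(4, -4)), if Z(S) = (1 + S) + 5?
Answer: 4660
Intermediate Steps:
B(D, X) = X + 2*D (B(D, X) = (D + X) + D = X + 2*D)
Z(S) = 6 + S
466*Z(B(4, -4)) = 466*(6 + (-4 + 2*4)) = 466*(6 + (-4 + 8)) = 466*(6 + 4) = 466*10 = 4660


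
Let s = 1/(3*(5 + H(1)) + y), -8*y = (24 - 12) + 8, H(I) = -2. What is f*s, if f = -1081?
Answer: -2162/13 ≈ -166.31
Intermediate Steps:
y = -5/2 (y = -((24 - 12) + 8)/8 = -(12 + 8)/8 = -⅛*20 = -5/2 ≈ -2.5000)
s = 2/13 (s = 1/(3*(5 - 2) - 5/2) = 1/(3*3 - 5/2) = 1/(9 - 5/2) = 1/(13/2) = 2/13 ≈ 0.15385)
f*s = -1081*2/13 = -2162/13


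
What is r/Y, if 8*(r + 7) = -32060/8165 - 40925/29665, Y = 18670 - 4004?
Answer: -593969485/1136742770192 ≈ -0.00052252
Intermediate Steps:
Y = 14666
r = -593969485/77508712 (r = -7 + (-32060/8165 - 40925/29665)/8 = -7 + (-32060*1/8165 - 40925*1/29665)/8 = -7 + (-6412/1633 - 8185/5933)/8 = -7 + (⅛)*(-51408501/9688589) = -7 - 51408501/77508712 = -593969485/77508712 ≈ -7.6633)
r/Y = -593969485/77508712/14666 = -593969485/77508712*1/14666 = -593969485/1136742770192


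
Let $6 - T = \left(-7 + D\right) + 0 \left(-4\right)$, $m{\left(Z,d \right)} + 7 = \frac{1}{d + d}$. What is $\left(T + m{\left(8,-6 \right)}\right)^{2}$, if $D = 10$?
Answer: $\frac{2401}{144} \approx 16.674$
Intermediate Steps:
$m{\left(Z,d \right)} = -7 + \frac{1}{2 d}$ ($m{\left(Z,d \right)} = -7 + \frac{1}{d + d} = -7 + \frac{1}{2 d}$)
$T = 3$ ($T = 6 - \left(\left(-7 + 10\right) + 0 \left(-4\right)\right) = 6 - \left(3 + 0\right) = 6 - 3 = 3$)
$\left(T + m{\left(8,-6 \right)}\right)^{2} = \left(3 - \left(7 - \frac{1}{2 \left(-6\right)}\right)\right)^{2} = \left(3 + \left(-7 + \frac{1}{2} \left(- \frac{1}{6}\right)\right)\right)^{2} = \left(3 - \frac{85}{12}\right)^{2} = \left(- \frac{49}{12}\right)^{2} = \frac{2401}{144}$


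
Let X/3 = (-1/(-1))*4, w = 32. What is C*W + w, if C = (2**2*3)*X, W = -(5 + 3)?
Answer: -1120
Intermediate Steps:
X = 12 (X = 3*((-1/(-1))*4) = 3*(-1*(-1)*4) = 3*(1*4) = 3*4 = 12)
W = -8 (W = -1*8 = -8)
C = 144 (C = (2**2*3)*12 = (4*3)*12 = 12*12 = 144)
C*W + w = 144*(-8) + 32 = -1152 + 32 = -1120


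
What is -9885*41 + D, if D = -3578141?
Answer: -3983426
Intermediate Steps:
-9885*41 + D = -9885*41 - 3578141 = -405285 - 3578141 = -3983426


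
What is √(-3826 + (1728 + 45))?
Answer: I*√2053 ≈ 45.31*I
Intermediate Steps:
√(-3826 + (1728 + 45)) = √(-3826 + 1773) = √(-2053) = I*√2053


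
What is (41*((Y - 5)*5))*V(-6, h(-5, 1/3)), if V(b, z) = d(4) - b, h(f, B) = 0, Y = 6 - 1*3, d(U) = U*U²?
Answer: -28700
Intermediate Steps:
d(U) = U³
Y = 3 (Y = 6 - 3 = 3)
V(b, z) = 64 - b (V(b, z) = 4³ - b = 64 - b)
(41*((Y - 5)*5))*V(-6, h(-5, 1/3)) = (41*((3 - 5)*5))*(64 - 1*(-6)) = (41*(-2*5))*(64 + 6) = (41*(-10))*70 = -410*70 = -28700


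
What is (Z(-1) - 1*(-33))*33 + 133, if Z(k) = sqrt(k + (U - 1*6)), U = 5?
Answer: 1222 + 33*I*sqrt(2) ≈ 1222.0 + 46.669*I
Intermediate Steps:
Z(k) = sqrt(-1 + k) (Z(k) = sqrt(k + (5 - 1*6)) = sqrt(k + (5 - 6)) = sqrt(k - 1) = sqrt(-1 + k))
(Z(-1) - 1*(-33))*33 + 133 = (sqrt(-1 - 1) - 1*(-33))*33 + 133 = (sqrt(-2) + 33)*33 + 133 = (I*sqrt(2) + 33)*33 + 133 = (33 + I*sqrt(2))*33 + 133 = (1089 + 33*I*sqrt(2)) + 133 = 1222 + 33*I*sqrt(2)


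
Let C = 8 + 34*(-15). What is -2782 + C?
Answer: -3284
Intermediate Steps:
C = -502 (C = 8 - 510 = -502)
-2782 + C = -2782 - 502 = -3284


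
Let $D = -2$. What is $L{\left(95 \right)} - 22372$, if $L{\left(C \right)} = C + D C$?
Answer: $-22467$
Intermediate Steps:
$L{\left(C \right)} = - C$ ($L{\left(C \right)} = C - 2 C = - C$)
$L{\left(95 \right)} - 22372 = \left(-1\right) 95 - 22372 = -95 - 22372 = -22467$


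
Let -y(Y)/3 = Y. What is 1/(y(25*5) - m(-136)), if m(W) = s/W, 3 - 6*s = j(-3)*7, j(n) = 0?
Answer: -272/101999 ≈ -0.0026667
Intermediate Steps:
y(Y) = -3*Y
s = ½ (s = ½ - 0*7 = ½ - ⅙*0 = ½ + 0 = ½ ≈ 0.50000)
m(W) = 1/(2*W)
1/(y(25*5) - m(-136)) = 1/(-75*5 - 1/(2*(-136))) = 1/(-3*125 - (-1)/(2*136)) = 1/(-375 - 1*(-1/272)) = 1/(-375 + 1/272) = 1/(-101999/272) = -272/101999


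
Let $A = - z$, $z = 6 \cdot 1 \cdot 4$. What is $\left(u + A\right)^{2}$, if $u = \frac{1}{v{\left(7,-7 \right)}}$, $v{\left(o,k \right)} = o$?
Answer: $\frac{27889}{49} \approx 569.16$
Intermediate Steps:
$z = 24$ ($z = 6 \cdot 4 = 24$)
$u = \frac{1}{7} \approx 0.14286$
$A = -24$ ($A = \left(-1\right) 24 = -24$)
$\left(u + A\right)^{2} = \left(\frac{1}{7} - 24\right)^{2} = \left(- \frac{167}{7}\right)^{2} = \frac{27889}{49}$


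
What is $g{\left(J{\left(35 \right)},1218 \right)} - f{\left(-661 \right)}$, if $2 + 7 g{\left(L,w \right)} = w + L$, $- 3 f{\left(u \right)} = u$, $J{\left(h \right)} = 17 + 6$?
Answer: $- \frac{130}{3} \approx -43.333$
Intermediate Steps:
$J{\left(h \right)} = 23$
$f{\left(u \right)} = - \frac{u}{3}$
$g{\left(L,w \right)} = - \frac{2}{7} + \frac{L}{7} + \frac{w}{7}$ ($g{\left(L,w \right)} = - \frac{2}{7} + \frac{w + L}{7} = - \frac{2}{7} + \frac{L + w}{7} = - \frac{2}{7} + \left(\frac{L}{7} + \frac{w}{7}\right) = - \frac{2}{7} + \frac{L}{7} + \frac{w}{7}$)
$g{\left(J{\left(35 \right)},1218 \right)} - f{\left(-661 \right)} = \left(- \frac{2}{7} + \frac{1}{7} \cdot 23 + \frac{1}{7} \cdot 1218\right) - \left(- \frac{1}{3}\right) \left(-661\right) = \left(- \frac{2}{7} + \frac{23}{7} + 174\right) - \frac{661}{3} = 177 - \frac{661}{3} = - \frac{130}{3}$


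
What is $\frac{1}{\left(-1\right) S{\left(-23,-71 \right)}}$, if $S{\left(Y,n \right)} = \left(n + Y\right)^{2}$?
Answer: $- \frac{1}{8836} \approx -0.00011317$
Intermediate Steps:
$S{\left(Y,n \right)} = \left(Y + n\right)^{2}$
$\frac{1}{\left(-1\right) S{\left(-23,-71 \right)}} = \frac{1}{\left(-1\right) \left(-23 - 71\right)^{2}} = \frac{1}{\left(-1\right) \left(-94\right)^{2}} = \frac{1}{\left(-1\right) 8836} = \frac{1}{-8836} = - \frac{1}{8836}$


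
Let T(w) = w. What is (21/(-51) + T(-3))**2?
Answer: 3364/289 ≈ 11.640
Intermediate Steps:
(21/(-51) + T(-3))**2 = (21/(-51) - 3)**2 = (21*(-1/51) - 3)**2 = (-7/17 - 3)**2 = (-58/17)**2 = 3364/289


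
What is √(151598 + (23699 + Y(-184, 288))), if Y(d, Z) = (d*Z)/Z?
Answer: 3*√19457 ≈ 418.46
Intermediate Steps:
Y(d, Z) = d (Y(d, Z) = (Z*d)/Z = d)
√(151598 + (23699 + Y(-184, 288))) = √(151598 + (23699 - 184)) = √(151598 + 23515) = √175113 = 3*√19457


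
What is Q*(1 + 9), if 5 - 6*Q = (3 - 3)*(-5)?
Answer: 25/3 ≈ 8.3333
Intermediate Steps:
Q = 5/6 (Q = 5/6 - (3 - 3)*(-5)/6 = 5/6 - 0*(-5) = 5/6 - 1/6*0 = 5/6 + 0 = 5/6 ≈ 0.83333)
Q*(1 + 9) = 5*(1 + 9)/6 = (5/6)*10 = 25/3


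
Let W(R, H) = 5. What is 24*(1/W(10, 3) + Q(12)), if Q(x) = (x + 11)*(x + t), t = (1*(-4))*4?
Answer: -11016/5 ≈ -2203.2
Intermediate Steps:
t = -16 (t = -4*4 = -16)
Q(x) = (-16 + x)*(11 + x) (Q(x) = (x + 11)*(x - 16) = (11 + x)*(-16 + x) = (-16 + x)*(11 + x))
24*(1/W(10, 3) + Q(12)) = 24*(1/5 + (-176 + 12² - 5*12)) = 24*(⅕ + (-176 + 144 - 60)) = 24*(⅕ - 92) = 24*(-459/5) = -11016/5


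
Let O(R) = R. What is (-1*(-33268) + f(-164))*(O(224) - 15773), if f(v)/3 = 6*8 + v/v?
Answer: -519569835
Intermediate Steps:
f(v) = 147 (f(v) = 3*(6*8 + v/v) = 3*(48 + 1) = 3*49 = 147)
(-1*(-33268) + f(-164))*(O(224) - 15773) = (-1*(-33268) + 147)*(224 - 15773) = (33268 + 147)*(-15549) = 33415*(-15549) = -519569835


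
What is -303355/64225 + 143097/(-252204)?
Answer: -5713183283/1079853460 ≈ -5.2907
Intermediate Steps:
-303355/64225 + 143097/(-252204) = -303355*1/64225 + 143097*(-1/252204) = -60671/12845 - 47699/84068 = -5713183283/1079853460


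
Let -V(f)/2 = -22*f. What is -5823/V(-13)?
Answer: 5823/572 ≈ 10.180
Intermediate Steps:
V(f) = 44*f (V(f) = -(-44)*f = 44*f)
-5823/V(-13) = -5823/(44*(-13)) = -5823/(-572) = -5823*(-1/572) = 5823/572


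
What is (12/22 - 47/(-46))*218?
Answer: 86437/253 ≈ 341.65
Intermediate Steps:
(12/22 - 47/(-46))*218 = (12*(1/22) - 47*(-1/46))*218 = (6/11 + 47/46)*218 = (793/506)*218 = 86437/253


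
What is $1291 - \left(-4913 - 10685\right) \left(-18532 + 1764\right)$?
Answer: $-261545973$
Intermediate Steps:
$1291 - \left(-4913 - 10685\right) \left(-18532 + 1764\right) = 1291 - \left(-15598\right) \left(-16768\right) = 1291 - 261547264 = -261545973$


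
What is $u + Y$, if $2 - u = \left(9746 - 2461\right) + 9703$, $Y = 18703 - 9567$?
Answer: $-7850$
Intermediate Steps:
$Y = 9136$ ($Y = 18703 - 9567 = 9136$)
$u = -16986$ ($u = 2 - \left(\left(9746 - 2461\right) + 9703\right) = 2 - \left(7285 + 9703\right) = 2 - 16988 = -16986$)
$u + Y = -16986 + 9136 = -7850$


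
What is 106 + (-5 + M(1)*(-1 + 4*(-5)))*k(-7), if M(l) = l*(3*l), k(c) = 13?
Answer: -778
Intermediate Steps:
M(l) = 3*l**2
106 + (-5 + M(1)*(-1 + 4*(-5)))*k(-7) = 106 + (-5 + (3*1**2)*(-1 + 4*(-5)))*13 = 106 + (-5 + (3*1)*(-1 - 20))*13 = 106 + (-5 + 3*(-21))*13 = 106 + (-5 - 63)*13 = 106 - 68*13 = 106 - 884 = -778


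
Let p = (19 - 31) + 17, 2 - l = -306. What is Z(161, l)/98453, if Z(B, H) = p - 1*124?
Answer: -119/98453 ≈ -0.0012087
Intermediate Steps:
l = 308 (l = 2 - 1*(-306) = 2 + 306 = 308)
p = 5 (p = -12 + 17 = 5)
Z(B, H) = -119 (Z(B, H) = 5 - 1*124 = 5 - 124 = -119)
Z(161, l)/98453 = -119/98453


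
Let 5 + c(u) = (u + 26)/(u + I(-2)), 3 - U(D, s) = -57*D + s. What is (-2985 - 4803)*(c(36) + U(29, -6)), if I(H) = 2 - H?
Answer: -64583937/5 ≈ -1.2917e+7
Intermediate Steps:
U(D, s) = 3 - s + 57*D (U(D, s) = 3 - (-57*D + s) = 3 - (s - 57*D) = 3 + (-s + 57*D) = 3 - s + 57*D)
c(u) = -5 + (26 + u)/(4 + u) (c(u) = -5 + (u + 26)/(u + (2 - 1*(-2))) = -5 + (26 + u)/(u + (2 + 2)) = -5 + (26 + u)/(u + 4) = -5 + (26 + u)/(4 + u))
(-2985 - 4803)*(c(36) + U(29, -6)) = (-2985 - 4803)*(2*(3 - 2*36)/(4 + 36) + (3 - 1*(-6) + 57*29)) = -7788*(2*(3 - 72)/40 + (3 + 6 + 1653)) = -7788*(2*(1/40)*(-69) + 1662) = -7788*(-69/20 + 1662) = -7788*33171/20 = -64583937/5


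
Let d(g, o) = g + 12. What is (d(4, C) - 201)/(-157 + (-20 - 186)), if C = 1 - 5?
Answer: 185/363 ≈ 0.50964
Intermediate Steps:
C = -4
d(g, o) = 12 + g
(d(4, C) - 201)/(-157 + (-20 - 186)) = ((12 + 4) - 201)/(-157 + (-20 - 186)) = (16 - 201)/(-157 - 206) = -185/(-363) = -185*(-1/363) = 185/363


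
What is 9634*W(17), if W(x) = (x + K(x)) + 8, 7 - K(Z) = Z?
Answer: 144510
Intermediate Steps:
K(Z) = 7 - Z
W(x) = 15 (W(x) = (x + (7 - x)) + 8 = 7 + 8 = 15)
9634*W(17) = 9634*15 = 144510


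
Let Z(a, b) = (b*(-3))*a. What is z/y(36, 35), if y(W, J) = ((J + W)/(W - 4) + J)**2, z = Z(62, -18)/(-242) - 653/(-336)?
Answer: -30940864/3604360221 ≈ -0.0085843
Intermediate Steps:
Z(a, b) = -3*a*b (Z(a, b) = (-3*b)*a = -3*a*b)
z = -483451/40656 (z = -3*62*(-18)/(-242) - 653/(-336) = 3348*(-1/242) - 653*(-1/336) = -1674/121 + 653/336 = -483451/40656 ≈ -11.891)
y(W, J) = (J + (J + W)/(-4 + W))**2 (y(W, J) = ((J + W)/(-4 + W) + J)**2 = (J + (J + W)/(-4 + W))**2)
z/y(36, 35) = -483451*(-4 + 36)**2/(36 - 3*35 + 35*36)**2/40656 = -483451*1024/(36 - 105 + 1260)**2/40656 = -483451/(40656*((1/1024)*1191**2)) = -483451/(40656*((1/1024)*1418481)) = -483451/(40656*1418481/1024) = -483451/40656*1024/1418481 = -30940864/3604360221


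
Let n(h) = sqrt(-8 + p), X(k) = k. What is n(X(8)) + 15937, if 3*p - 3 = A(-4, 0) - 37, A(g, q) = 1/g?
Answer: 15937 + I*sqrt(699)/6 ≈ 15937.0 + 4.4064*I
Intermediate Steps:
p = -137/12 (p = 1 + (1/(-4) - 37)/3 = 1 + (-1/4 - 37)/3 = 1 + (1/3)*(-149/4) = 1 - 149/12 = -137/12 ≈ -11.417)
n(h) = I*sqrt(699)/6 (n(h) = sqrt(-8 - 137/12) = sqrt(-233/12) = I*sqrt(699)/6)
n(X(8)) + 15937 = I*sqrt(699)/6 + 15937 = 15937 + I*sqrt(699)/6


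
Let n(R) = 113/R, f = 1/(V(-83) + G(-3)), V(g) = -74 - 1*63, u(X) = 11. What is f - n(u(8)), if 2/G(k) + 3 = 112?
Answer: -1688402/164241 ≈ -10.280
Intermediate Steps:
G(k) = 2/109 (G(k) = 2/(-3 + 112) = 2/109)
V(g) = -137 (V(g) = -74 - 63 = -137)
f = -109/14931 (f = 1/(-137 + 2/109) = 1/(-14931/109) = -109/14931 ≈ -0.0073003)
f - n(u(8)) = -109/14931 - 113/11 = -1688402/164241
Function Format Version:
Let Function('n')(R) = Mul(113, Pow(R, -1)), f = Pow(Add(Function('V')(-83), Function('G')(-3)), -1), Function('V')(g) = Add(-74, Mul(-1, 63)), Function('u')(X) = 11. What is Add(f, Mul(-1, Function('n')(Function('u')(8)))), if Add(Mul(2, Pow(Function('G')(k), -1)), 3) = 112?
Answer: Rational(-1688402, 164241) ≈ -10.280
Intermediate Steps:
Function('G')(k) = Rational(2, 109) (Function('G')(k) = Mul(2, Pow(Add(-3, 112), -1)) = Mul(2, Pow(109, -1)) = Mul(2, Rational(1, 109)) = Rational(2, 109))
Function('V')(g) = -137 (Function('V')(g) = Add(-74, -63) = -137)
f = Rational(-109, 14931) (f = Pow(Add(-137, Rational(2, 109)), -1) = Pow(Rational(-14931, 109), -1) = Rational(-109, 14931) ≈ -0.0073003)
Add(f, Mul(-1, Function('n')(Function('u')(8)))) = Add(Rational(-109, 14931), Mul(-1, Mul(113, Pow(11, -1)))) = Add(Rational(-109, 14931), Mul(-1, Mul(113, Rational(1, 11)))) = Add(Rational(-109, 14931), Mul(-1, Rational(113, 11))) = Add(Rational(-109, 14931), Rational(-113, 11)) = Rational(-1688402, 164241)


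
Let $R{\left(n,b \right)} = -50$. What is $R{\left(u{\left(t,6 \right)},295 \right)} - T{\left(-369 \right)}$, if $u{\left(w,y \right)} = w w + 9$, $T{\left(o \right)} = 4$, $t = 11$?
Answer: $-54$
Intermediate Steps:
$u{\left(w,y \right)} = 9 + w^{2}$ ($u{\left(w,y \right)} = w^{2} + 9 = 9 + w^{2}$)
$R{\left(u{\left(t,6 \right)},295 \right)} - T{\left(-369 \right)} = -50 - 4 = -54$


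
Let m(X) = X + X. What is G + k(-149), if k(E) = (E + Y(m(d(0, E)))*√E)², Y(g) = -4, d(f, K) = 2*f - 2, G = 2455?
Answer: 22272 + 1192*I*√149 ≈ 22272.0 + 14550.0*I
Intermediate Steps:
d(f, K) = -2 + 2*f
m(X) = 2*X
k(E) = (E - 4*√E)²
G + k(-149) = 2455 + (-149 - 4*I*√149)²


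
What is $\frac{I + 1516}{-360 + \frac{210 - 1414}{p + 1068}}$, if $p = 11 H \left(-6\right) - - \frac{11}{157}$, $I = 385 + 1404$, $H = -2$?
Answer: $- \frac{622698355}{68016988} \approx -9.155$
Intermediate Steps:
$I = 1789$
$p = \frac{20735}{157}$ ($p = 11 \left(-2\right) \left(-6\right) - - \frac{11}{157} = \left(-22\right) \left(-6\right) - \left(-11\right) \frac{1}{157} = 132 - - \frac{11}{157} = 132 + \frac{11}{157} = \frac{20735}{157} \approx 132.07$)
$\frac{I + 1516}{-360 + \frac{210 - 1414}{p + 1068}} = \frac{1789 + 1516}{-360 + \frac{210 - 1414}{\frac{20735}{157} + 1068}} = \frac{3305}{-360 - \frac{1204}{\frac{188411}{157}}} = \frac{3305}{-360 - \frac{189028}{188411}} = \frac{3305}{- \frac{68016988}{188411}} = 3305 \left(- \frac{188411}{68016988}\right) = - \frac{622698355}{68016988}$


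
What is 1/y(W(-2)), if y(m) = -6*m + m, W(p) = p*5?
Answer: 1/50 ≈ 0.020000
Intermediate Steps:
W(p) = 5*p
y(m) = -5*m
1/y(W(-2)) = 1/(-25*(-2)) = 1/(-5*(-10)) = 1/50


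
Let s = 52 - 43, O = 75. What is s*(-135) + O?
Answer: -1140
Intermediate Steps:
s = 9
s*(-135) + O = 9*(-135) + 75 = -1215 + 75 = -1140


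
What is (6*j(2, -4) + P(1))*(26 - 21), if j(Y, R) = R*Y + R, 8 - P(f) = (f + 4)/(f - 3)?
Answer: -615/2 ≈ -307.50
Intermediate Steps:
P(f) = 8 - (4 + f)/(-3 + f) (P(f) = 8 - (f + 4)/(f - 3) = 8 - (4 + f)/(-3 + f))
j(Y, R) = R + R*Y
(6*j(2, -4) + P(1))*(26 - 21) = (6*(-4*(1 + 2)) + 7*(-4 + 1)/(-3 + 1))*(26 - 21) = (6*(-4*3) + 7*(-3)/(-2))*5 = (6*(-12) + 7*(-½)*(-3))*5 = (-72 + 21/2)*5 = -123/2*5 = -615/2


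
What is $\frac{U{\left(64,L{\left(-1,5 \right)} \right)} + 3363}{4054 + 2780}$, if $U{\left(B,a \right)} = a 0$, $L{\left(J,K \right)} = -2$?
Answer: $\frac{1121}{2278} \approx 0.4921$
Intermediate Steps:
$U{\left(B,a \right)} = 0$
$\frac{U{\left(64,L{\left(-1,5 \right)} \right)} + 3363}{4054 + 2780} = \frac{0 + 3363}{4054 + 2780} = \frac{3363}{6834} = 3363 \cdot \frac{1}{6834} = \frac{1121}{2278}$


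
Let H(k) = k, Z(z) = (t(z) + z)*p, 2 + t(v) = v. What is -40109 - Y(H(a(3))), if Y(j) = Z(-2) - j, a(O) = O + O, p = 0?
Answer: -40103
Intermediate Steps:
t(v) = -2 + v
a(O) = 2*O
Z(z) = 0 (Z(z) = ((-2 + z) + z)*0 = (-2 + 2*z)*0 = 0)
Y(j) = -j (Y(j) = 0 - j = -j)
-40109 - Y(H(a(3))) = -40109 - (-1)*2*3 = -40109 - (-1)*6 = -40109 - 1*(-6) = -40109 + 6 = -40103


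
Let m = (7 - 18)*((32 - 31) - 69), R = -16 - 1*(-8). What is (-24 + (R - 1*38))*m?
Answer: -52360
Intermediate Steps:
R = -8 (R = -16 + 8 = -8)
m = 748 (m = -11*(1 - 69) = -11*(-68) = 748)
(-24 + (R - 1*38))*m = (-24 + (-8 - 1*38))*748 = (-24 + (-8 - 38))*748 = (-24 - 46)*748 = -70*748 = -52360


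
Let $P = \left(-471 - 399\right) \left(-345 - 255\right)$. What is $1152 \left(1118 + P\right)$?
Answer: $602631936$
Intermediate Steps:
$P = 522000$ ($P = \left(-870\right) \left(-600\right) = 522000$)
$1152 \left(1118 + P\right) = 1152 \left(1118 + 522000\right) = 1152 \cdot 523118 = 602631936$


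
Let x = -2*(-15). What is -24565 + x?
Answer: -24535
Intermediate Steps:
x = 30
-24565 + x = -24565 + 30 = -24535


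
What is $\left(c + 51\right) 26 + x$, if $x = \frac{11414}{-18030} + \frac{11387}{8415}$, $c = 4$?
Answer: $\frac{1447149082}{1011483} \approx 1430.7$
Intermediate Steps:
$x = \frac{728392}{1011483}$ ($x = 11414 \left(- \frac{1}{18030}\right) + 11387 \cdot \frac{1}{8415} = - \frac{5707}{9015} + \frac{11387}{8415} = \frac{728392}{1011483} \approx 0.72012$)
$\left(c + 51\right) 26 + x = \left(4 + 51\right) 26 + \frac{728392}{1011483} = 55 \cdot 26 + \frac{728392}{1011483} = 1430 + \frac{728392}{1011483} = \frac{1447149082}{1011483}$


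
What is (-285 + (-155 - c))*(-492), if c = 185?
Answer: 307500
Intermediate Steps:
(-285 + (-155 - c))*(-492) = (-285 + (-155 - 1*185))*(-492) = (-285 + (-155 - 185))*(-492) = (-285 - 340)*(-492) = -625*(-492) = 307500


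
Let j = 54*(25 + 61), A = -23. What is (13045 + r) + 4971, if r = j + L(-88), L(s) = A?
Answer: 22637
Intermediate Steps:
L(s) = -23
j = 4644 (j = 54*86 = 4644)
r = 4621 (r = 4644 - 23 = 4621)
(13045 + r) + 4971 = (13045 + 4621) + 4971 = 17666 + 4971 = 22637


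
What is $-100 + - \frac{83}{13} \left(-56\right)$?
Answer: $\frac{3348}{13} \approx 257.54$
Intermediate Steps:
$-100 + - \frac{83}{13} \left(-56\right) = -100 + \left(-83\right) \frac{1}{13} \left(-56\right) = -100 - - \frac{4648}{13} = -100 + \frac{4648}{13} = \frac{3348}{13}$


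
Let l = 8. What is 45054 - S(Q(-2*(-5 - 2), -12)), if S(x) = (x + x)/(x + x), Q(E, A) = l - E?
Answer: 45053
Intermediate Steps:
Q(E, A) = 8 - E
S(x) = 1 (S(x) = (2*x)/((2*x)) = (2*x)*(1/(2*x)) = 1)
45054 - S(Q(-2*(-5 - 2), -12)) = 45054 - 1*1 = 45054 - 1 = 45053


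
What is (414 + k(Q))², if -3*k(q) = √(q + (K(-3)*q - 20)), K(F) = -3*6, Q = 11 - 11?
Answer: 1542544/9 - 552*I*√5 ≈ 1.7139e+5 - 1234.3*I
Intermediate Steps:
Q = 0
K(F) = -18
k(q) = -√(-20 - 17*q)/3 (k(q) = -√(q + (-18*q - 20))/3 = -√(q + (-20 - 18*q))/3 = -√(-20 - 17*q)/3)
(414 + k(Q))² = (414 - √(-20 - 17*0)/3)² = (414 - √(-20 + 0)/3)² = (414 - 2*I*√5/3)²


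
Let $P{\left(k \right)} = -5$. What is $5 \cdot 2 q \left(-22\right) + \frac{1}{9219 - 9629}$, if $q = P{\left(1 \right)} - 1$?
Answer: $\frac{541199}{410} \approx 1320.0$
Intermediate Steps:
$q = -6$ ($q = -5 - 1 = -6$)
$5 \cdot 2 q \left(-22\right) + \frac{1}{9219 - 9629} = 5 \cdot 2 \left(-6\right) \left(-22\right) + \frac{1}{9219 - 9629} = 10 \left(-6\right) \left(-22\right) + \frac{1}{-410} = \left(-60\right) \left(-22\right) - \frac{1}{410} = 1320 - \frac{1}{410} = \frac{541199}{410}$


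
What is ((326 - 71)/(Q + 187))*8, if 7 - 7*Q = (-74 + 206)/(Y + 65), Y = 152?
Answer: 77469/7136 ≈ 10.856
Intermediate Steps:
Q = 1387/1519 (Q = 1 - (-74 + 206)/(7*(152 + 65)) = 1 - 132/(7*217) = 1 - 1/7*132/217 = 1 - 132/1519 = 1387/1519 ≈ 0.91310)
((326 - 71)/(Q + 187))*8 = ((326 - 71)/(1387/1519 + 187))*8 = (255/(285440/1519))*8 = (255*(1519/285440))*8 = (77469/57088)*8 = 77469/7136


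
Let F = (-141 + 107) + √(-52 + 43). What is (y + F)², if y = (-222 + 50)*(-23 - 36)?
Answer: 102292987 + 60684*I ≈ 1.0229e+8 + 60684.0*I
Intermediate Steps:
F = -34 + 3*I (F = -34 + √(-9) = -34 + 3*I ≈ -34.0 + 3.0*I)
y = 10148 (y = -172*(-59) = 10148)
(y + F)² = (10148 + (-34 + 3*I))² = (10114 + 3*I)²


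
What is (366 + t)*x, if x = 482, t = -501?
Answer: -65070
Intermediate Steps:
(366 + t)*x = (366 - 501)*482 = -135*482 = -65070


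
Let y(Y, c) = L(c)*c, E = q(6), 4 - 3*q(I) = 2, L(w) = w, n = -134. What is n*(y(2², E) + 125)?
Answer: -151286/9 ≈ -16810.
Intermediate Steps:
q(I) = ⅔ (q(I) = 4/3 - ⅓*2 = 4/3 - ⅔ = ⅔)
E = ⅔ ≈ 0.66667
y(Y, c) = c² (y(Y, c) = c*c = c²)
n*(y(2², E) + 125) = -134*((⅔)² + 125) = -134*(4/9 + 125) = -134*1129/9 = -151286/9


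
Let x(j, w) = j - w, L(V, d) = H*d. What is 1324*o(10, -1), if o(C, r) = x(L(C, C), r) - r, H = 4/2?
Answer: 29128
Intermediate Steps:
H = 2 (H = 4*(½) = 2)
L(V, d) = 2*d
o(C, r) = -2*r + 2*C (o(C, r) = (2*C - r) - r = (-r + 2*C) - r = -2*r + 2*C)
1324*o(10, -1) = 1324*(-2*(-1) + 2*10) = 1324*(2 + 20) = 1324*22 = 29128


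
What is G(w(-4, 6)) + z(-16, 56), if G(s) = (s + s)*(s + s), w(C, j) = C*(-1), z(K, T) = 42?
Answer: 106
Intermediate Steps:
w(C, j) = -C
G(s) = 4*s² (G(s) = (2*s)*(2*s) = 4*s²)
G(w(-4, 6)) + z(-16, 56) = 4*(-1*(-4))² + 42 = 4*4² + 42 = 4*16 + 42 = 64 + 42 = 106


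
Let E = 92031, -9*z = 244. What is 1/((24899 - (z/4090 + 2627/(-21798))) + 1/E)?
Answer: 455828622690/11349734837312041 ≈ 4.0162e-5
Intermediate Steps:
z = -244/9 (z = -⅑*244 = -244/9 ≈ -27.111)
1/((24899 - (z/4090 + 2627/(-21798))) + 1/E) = 1/((24899 - (-244/9/4090 + 2627/(-21798))) + 1/92031) = 1/((24899 - (-244/9*1/4090 + 2627*(-1/21798))) + 1/92031) = 1/((24899 - (-122/18405 - 2627/21798)) + 1/92031) = 1/((24899 - 1*(-1889233/14858970)) + 1/92031) = 1/((24899 + 1889233/14858970) + 1/92031) = 1/(369975383263/14858970 + 1/92031) = 1/(11349734837312041/455828622690) = 455828622690/11349734837312041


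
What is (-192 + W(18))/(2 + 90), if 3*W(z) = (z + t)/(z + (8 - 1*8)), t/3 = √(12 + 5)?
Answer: -25/12 + √17/1656 ≈ -2.0808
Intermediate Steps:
t = 3*√17 (t = 3*√(12 + 5) = 3*√17 ≈ 12.369)
W(z) = (z + 3*√17)/(3*z) (W(z) = ((z + 3*√17)/(z + (8 - 1*8)))/3 = ((z + 3*√17)/(z + (8 - 8)))/3 = ((z + 3*√17)/(z + 0))/3 = ((z + 3*√17)/z)/3 = (z + 3*√17)/(3*z))
(-192 + W(18))/(2 + 90) = (-192 + (√17 + (⅓)*18)/18)/(2 + 90) = (-192 + (√17 + 6)/18)/92 = (-192 + (6 + √17)/18)*(1/92) = (-192 + (⅓ + √17/18))*(1/92) = (-575/3 + √17/18)*(1/92) = -25/12 + √17/1656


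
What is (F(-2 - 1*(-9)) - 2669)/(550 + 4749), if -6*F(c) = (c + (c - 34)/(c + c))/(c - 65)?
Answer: -13003297/25816728 ≈ -0.50368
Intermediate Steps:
F(c) = -(c + (-34 + c)/(2*c))/(6*(-65 + c)) (F(c) = -(c + (c - 34)/(c + c))/(6*(c - 65)) = -(c + (-34 + c)/((2*c)))/(6*(-65 + c)) = -(c + (-34 + c)*(1/(2*c)))/(6*(-65 + c)) = -(c + (-34 + c)/(2*c))/(6*(-65 + c)))
(F(-2 - 1*(-9)) - 2669)/(550 + 4749) = ((34 - (-2 - 1*(-9)) - 2*(-2 - 1*(-9))²)/(12*(-2 - 1*(-9))*(-65 + (-2 - 1*(-9)))) - 2669)/(550 + 4749) = ((34 - (-2 + 9) - 2*(-2 + 9)²)/(12*(-2 + 9)*(-65 + (-2 + 9))) - 2669)/5299 = ((1/12)*(34 - 1*7 - 2*7²)/(7*(-65 + 7)) - 2669)*(1/5299) = ((1/12)*(⅐)*(34 - 7 - 2*49)/(-58) - 2669)*(1/5299) = ((1/12)*(⅐)*(-1/58)*(34 - 7 - 98) - 2669)*(1/5299) = ((1/12)*(⅐)*(-1/58)*(-71) - 2669)*(1/5299) = (71/4872 - 2669)*(1/5299) = -13003297/4872*1/5299 = -13003297/25816728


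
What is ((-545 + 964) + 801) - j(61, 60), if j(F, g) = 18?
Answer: 1202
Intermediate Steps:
((-545 + 964) + 801) - j(61, 60) = ((-545 + 964) + 801) - 1*18 = (419 + 801) - 18 = 1220 - 18 = 1202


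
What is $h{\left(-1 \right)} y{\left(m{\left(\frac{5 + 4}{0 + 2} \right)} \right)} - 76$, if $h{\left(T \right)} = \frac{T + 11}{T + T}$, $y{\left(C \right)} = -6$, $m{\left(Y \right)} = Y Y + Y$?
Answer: $-46$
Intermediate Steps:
$m{\left(Y \right)} = Y + Y^{2}$ ($m{\left(Y \right)} = Y^{2} + Y = Y + Y^{2}$)
$h{\left(T \right)} = \frac{11 + T}{2 T}$
$h{\left(-1 \right)} y{\left(m{\left(\frac{5 + 4}{0 + 2} \right)} \right)} - 76 = \frac{11 - 1}{2 \left(-1\right)} \left(-6\right) - 76 = \frac{1}{2} \left(-1\right) 10 \left(-6\right) - 76 = \left(-5\right) \left(-6\right) - 76 = 30 - 76 = -46$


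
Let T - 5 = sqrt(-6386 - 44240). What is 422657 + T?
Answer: 422662 + I*sqrt(50626) ≈ 4.2266e+5 + 225.0*I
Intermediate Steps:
T = 5 + I*sqrt(50626) (T = 5 + sqrt(-6386 - 44240) = 5 + sqrt(-50626) = 5 + I*sqrt(50626) ≈ 5.0 + 225.0*I)
422657 + T = 422657 + (5 + I*sqrt(50626)) = 422662 + I*sqrt(50626)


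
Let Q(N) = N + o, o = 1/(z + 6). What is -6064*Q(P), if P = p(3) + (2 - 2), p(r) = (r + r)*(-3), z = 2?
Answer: 108394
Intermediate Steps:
p(r) = -6*r (p(r) = (2*r)*(-3) = -6*r)
P = -18 (P = -6*3 + (2 - 2) = -18 + 0 = -18)
o = ⅛ (o = 1/(2 + 6) = 1/8 = ⅛ ≈ 0.12500)
Q(N) = ⅛ + N (Q(N) = N + ⅛ = ⅛ + N)
-6064*Q(P) = -6064*(⅛ - 18) = -6064*(-143)/8 = -1516*(-143/2) = 108394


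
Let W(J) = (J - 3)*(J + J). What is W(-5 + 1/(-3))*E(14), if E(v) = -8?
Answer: -6400/9 ≈ -711.11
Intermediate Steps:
W(J) = 2*J*(-3 + J) (W(J) = (-3 + J)*(2*J) = 2*J*(-3 + J))
W(-5 + 1/(-3))*E(14) = (2*(-5 + 1/(-3))*(-3 + (-5 + 1/(-3))))*(-8) = (2*(-5 + 1*(-⅓))*(-3 + (-5 + 1*(-⅓))))*(-8) = (2*(-5 - ⅓)*(-3 + (-5 - ⅓)))*(-8) = (2*(-16/3)*(-3 - 16/3))*(-8) = (2*(-16/3)*(-25/3))*(-8) = (800/9)*(-8) = -6400/9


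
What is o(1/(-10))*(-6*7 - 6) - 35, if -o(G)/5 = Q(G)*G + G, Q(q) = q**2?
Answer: -1481/25 ≈ -59.240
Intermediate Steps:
o(G) = -5*G - 5*G**3 (o(G) = -5*(G**2*G + G) = -5*(G**3 + G) = -5*(G + G**3) = -5*G - 5*G**3)
o(1/(-10))*(-6*7 - 6) - 35 = (-5*(1 + (1/(-10))**2)/(-10))*(-6*7 - 6) - 35 = (-5*(-1/10)*(1 + (-1/10)**2))*(-42 - 6) - 35 = -5*(-1/10)*(1 + 1/100)*(-48) - 35 = -5*(-1/10)*101/100*(-48) - 35 = (101/200)*(-48) - 35 = -606/25 - 35 = -1481/25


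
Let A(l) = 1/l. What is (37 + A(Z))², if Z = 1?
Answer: 1444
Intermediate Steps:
(37 + A(Z))² = (37 + 1/1)² = (37 + 1)² = 38² = 1444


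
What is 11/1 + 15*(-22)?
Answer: -319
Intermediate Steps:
11/1 + 15*(-22) = 11*1 - 330 = 11 - 330 = -319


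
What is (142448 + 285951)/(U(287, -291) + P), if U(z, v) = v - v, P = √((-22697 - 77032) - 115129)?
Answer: -428399*I*√214858/214858 ≈ -924.21*I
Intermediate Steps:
P = I*√214858 (P = √(-99729 - 115129) = √(-214858) = I*√214858 ≈ 463.53*I)
U(z, v) = 0
(142448 + 285951)/(U(287, -291) + P) = (142448 + 285951)/(0 + I*√214858) = 428399/((I*√214858)) = 428399*(-I*√214858/214858) = -428399*I*√214858/214858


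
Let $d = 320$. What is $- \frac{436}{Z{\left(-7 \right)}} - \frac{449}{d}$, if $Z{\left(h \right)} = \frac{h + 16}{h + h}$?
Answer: $\frac{1949239}{2880} \approx 676.82$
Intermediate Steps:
$Z{\left(h \right)} = \frac{16 + h}{2 h}$
$- \frac{436}{Z{\left(-7 \right)}} - \frac{449}{d} = - \frac{436}{\frac{1}{2} \frac{1}{-7} \left(16 - 7\right)} - \frac{449}{320} = - \frac{436}{\frac{1}{2} \left(- \frac{1}{7}\right) 9} - \frac{449}{320} = - \frac{436}{- \frac{9}{14}} - \frac{449}{320} = \left(-436\right) \left(- \frac{14}{9}\right) - \frac{449}{320} = \frac{6104}{9} - \frac{449}{320} = \frac{1949239}{2880}$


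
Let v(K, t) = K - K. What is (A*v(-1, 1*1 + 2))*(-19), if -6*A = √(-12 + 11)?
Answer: 0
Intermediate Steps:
A = -I/6 (A = -√(-12 + 11)/6 = -I/6 ≈ -0.16667*I)
v(K, t) = 0
(A*v(-1, 1*1 + 2))*(-19) = (-I/6*0)*(-19) = 0*(-19) = 0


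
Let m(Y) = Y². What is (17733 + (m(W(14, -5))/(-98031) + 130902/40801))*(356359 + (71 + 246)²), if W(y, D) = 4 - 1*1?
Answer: 10803027758456087616/1333254277 ≈ 8.1027e+9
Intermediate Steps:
W(y, D) = 3 (W(y, D) = 4 - 1 = 3)
(17733 + (m(W(14, -5))/(-98031) + 130902/40801))*(356359 + (71 + 246)²) = (17733 + (3²/(-98031) + 130902/40801))*(356359 + (71 + 246)²) = (17733 + (9*(-1/98031) + 130902*(1/40801)))*(356359 + 317²) = (17733 + (-3/32677 + 130902/40801))*(356359 + 100489) = (17733 + 4277362251/1333254277)*456848 = (23646875456292/1333254277)*456848 = 10803027758456087616/1333254277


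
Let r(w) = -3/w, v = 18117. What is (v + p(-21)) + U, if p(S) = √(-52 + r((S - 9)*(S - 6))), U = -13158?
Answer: 4959 + I*√421230/90 ≈ 4959.0 + 7.2114*I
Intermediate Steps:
p(S) = √(-52 - 3/((-9 + S)*(-6 + S))) (p(S) = √(-52 - 3*1/((S - 9)*(S - 6))) = √(-52 - 3*1/((-9 + S)*(-6 + S))) = √(-52 - 3/((-9 + S)*(-6 + S))))
(v + p(-21)) + U = (18117 + √((-2811 - 52*(-21)² + 780*(-21))/(54 + (-21)² - 15*(-21)))) - 13158 = (18117 + √((-2811 - 52*441 - 16380)/(54 + 441 + 315))) - 13158 = (18117 + √((-2811 - 22932 - 16380)/810)) - 13158 = (18117 + √((1/810)*(-42123))) - 13158 = (18117 + √(-14041/270)) - 13158 = (18117 + I*√421230/90) - 13158 = 4959 + I*√421230/90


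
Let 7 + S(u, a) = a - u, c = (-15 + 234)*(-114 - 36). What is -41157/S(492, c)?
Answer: 41157/33349 ≈ 1.2341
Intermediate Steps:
c = -32850 (c = 219*(-150) = -32850)
S(u, a) = -7 + a - u (S(u, a) = -7 + (a - u) = -7 + a - u)
-41157/S(492, c) = -41157/(-7 - 32850 - 1*492) = -41157/(-7 - 32850 - 492) = -41157/(-33349) = -41157*(-1/33349) = 41157/33349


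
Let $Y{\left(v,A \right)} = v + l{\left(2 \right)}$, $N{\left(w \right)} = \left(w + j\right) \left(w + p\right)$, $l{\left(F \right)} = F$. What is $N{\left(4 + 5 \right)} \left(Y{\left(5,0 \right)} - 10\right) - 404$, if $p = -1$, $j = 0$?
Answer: $-620$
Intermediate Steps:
$N{\left(w \right)} = w \left(-1 + w\right)$ ($N{\left(w \right)} = \left(w + 0\right) \left(w - 1\right) = w \left(-1 + w\right)$)
$Y{\left(v,A \right)} = 2 + v$ ($Y{\left(v,A \right)} = v + 2 = 2 + v$)
$N{\left(4 + 5 \right)} \left(Y{\left(5,0 \right)} - 10\right) - 404 = \left(4 + 5\right) \left(-1 + \left(4 + 5\right)\right) \left(\left(2 + 5\right) - 10\right) - 404 = 9 \left(-1 + 9\right) \left(7 - 10\right) - 404 = 9 \cdot 8 \left(-3\right) - 404 = 72 \left(-3\right) - 404 = -216 - 404 = -620$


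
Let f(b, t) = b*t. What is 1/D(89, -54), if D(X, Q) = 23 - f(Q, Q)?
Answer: -1/2893 ≈ -0.00034566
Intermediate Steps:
D(X, Q) = 23 - Q**2 (D(X, Q) = 23 - Q*Q = 23 - Q**2)
1/D(89, -54) = 1/(23 - 1*(-54)**2) = 1/(23 - 1*2916) = 1/(23 - 2916) = 1/(-2893) = -1/2893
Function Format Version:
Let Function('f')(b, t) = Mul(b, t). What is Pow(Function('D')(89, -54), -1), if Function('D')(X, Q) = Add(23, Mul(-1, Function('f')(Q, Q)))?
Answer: Rational(-1, 2893) ≈ -0.00034566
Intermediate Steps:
Function('D')(X, Q) = Add(23, Mul(-1, Pow(Q, 2))) (Function('D')(X, Q) = Add(23, Mul(-1, Mul(Q, Q))) = Add(23, Mul(-1, Pow(Q, 2))))
Pow(Function('D')(89, -54), -1) = Pow(Add(23, Mul(-1, Pow(-54, 2))), -1) = Pow(Add(23, Mul(-1, 2916)), -1) = Pow(Add(23, -2916), -1) = Pow(-2893, -1) = Rational(-1, 2893)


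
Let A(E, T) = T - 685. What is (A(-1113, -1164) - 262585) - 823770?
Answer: -1088204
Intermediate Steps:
A(E, T) = -685 + T
(A(-1113, -1164) - 262585) - 823770 = ((-685 - 1164) - 262585) - 823770 = (-1849 - 262585) - 823770 = -264434 - 823770 = -1088204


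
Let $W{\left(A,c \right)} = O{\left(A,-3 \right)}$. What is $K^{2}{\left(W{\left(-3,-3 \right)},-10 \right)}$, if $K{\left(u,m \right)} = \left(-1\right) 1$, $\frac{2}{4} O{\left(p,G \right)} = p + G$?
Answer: $1$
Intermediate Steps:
$O{\left(p,G \right)} = 2 G + 2 p$ ($O{\left(p,G \right)} = 2 \left(p + G\right) = 2 \left(G + p\right) = 2 G + 2 p$)
$W{\left(A,c \right)} = -6 + 2 A$ ($W{\left(A,c \right)} = 2 \left(-3\right) + 2 A = -6 + 2 A$)
$K{\left(u,m \right)} = -1$
$K^{2}{\left(W{\left(-3,-3 \right)},-10 \right)} = \left(-1\right)^{2} = 1$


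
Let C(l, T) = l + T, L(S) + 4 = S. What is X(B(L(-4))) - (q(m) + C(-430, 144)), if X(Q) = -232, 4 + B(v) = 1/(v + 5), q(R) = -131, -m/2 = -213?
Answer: 185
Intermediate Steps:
L(S) = -4 + S
m = 426 (m = -2*(-213) = 426)
C(l, T) = T + l
B(v) = -4 + 1/(5 + v) (B(v) = -4 + 1/(v + 5) = -4 + 1/(5 + v))
X(B(L(-4))) - (q(m) + C(-430, 144)) = -232 - (-131 + (144 - 430)) = -232 - (-131 - 286) = -232 - 1*(-417) = -232 + 417 = 185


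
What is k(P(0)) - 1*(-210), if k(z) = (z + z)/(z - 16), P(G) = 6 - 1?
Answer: 2300/11 ≈ 209.09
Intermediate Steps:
P(G) = 5
k(z) = 2*z/(-16 + z) (k(z) = (2*z)/(-16 + z) = 2*z/(-16 + z))
k(P(0)) - 1*(-210) = 2*5/(-16 + 5) - 1*(-210) = 2*5/(-11) + 210 = 2*5*(-1/11) + 210 = -10/11 + 210 = 2300/11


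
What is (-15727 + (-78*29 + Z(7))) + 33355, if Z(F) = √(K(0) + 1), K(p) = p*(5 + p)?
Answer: 15367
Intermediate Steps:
Z(F) = 1 (Z(F) = √(0*(5 + 0) + 1) = √(0*5 + 1) = √(0 + 1) = √1 = 1)
(-15727 + (-78*29 + Z(7))) + 33355 = (-15727 + (-78*29 + 1)) + 33355 = (-15727 + (-2262 + 1)) + 33355 = (-15727 - 2261) + 33355 = -17988 + 33355 = 15367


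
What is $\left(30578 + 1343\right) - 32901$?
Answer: $-980$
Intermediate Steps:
$\left(30578 + 1343\right) - 32901 = 31921 - 32901 = -980$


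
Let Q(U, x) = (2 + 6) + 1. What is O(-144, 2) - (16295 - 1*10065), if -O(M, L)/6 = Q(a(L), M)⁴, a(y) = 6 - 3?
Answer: -45596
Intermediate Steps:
a(y) = 3
Q(U, x) = 9 (Q(U, x) = 8 + 1 = 9)
O(M, L) = -39366 (O(M, L) = -6*9⁴ = -6*6561 = -39366)
O(-144, 2) - (16295 - 1*10065) = -39366 - (16295 - 1*10065) = -39366 - (16295 - 10065) = -39366 - 1*6230 = -39366 - 6230 = -45596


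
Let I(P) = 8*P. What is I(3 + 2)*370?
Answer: 14800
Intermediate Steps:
I(3 + 2)*370 = (8*(3 + 2))*370 = (8*5)*370 = 40*370 = 14800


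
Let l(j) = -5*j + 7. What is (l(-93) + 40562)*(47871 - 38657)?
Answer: 378087276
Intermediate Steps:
l(j) = 7 - 5*j
(l(-93) + 40562)*(47871 - 38657) = ((7 - 5*(-93)) + 40562)*(47871 - 38657) = ((7 + 465) + 40562)*9214 = (472 + 40562)*9214 = 41034*9214 = 378087276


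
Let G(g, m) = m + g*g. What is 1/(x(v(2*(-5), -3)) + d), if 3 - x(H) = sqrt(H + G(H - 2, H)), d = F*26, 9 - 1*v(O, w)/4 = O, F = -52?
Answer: -1349/1814173 + 2*sqrt(1407)/1814173 ≈ -0.00070224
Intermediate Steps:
G(g, m) = m + g**2
v(O, w) = 36 - 4*O
d = -1352 (d = -52*26 = -1352)
x(H) = 3 - sqrt((-2 + H)**2 + 2*H) (x(H) = 3 - sqrt(H + (H + (H - 2)**2)) = 3 - sqrt(H + (H + (-2 + H)**2)) = 3 - sqrt((-2 + H)**2 + 2*H))
1/(x(v(2*(-5), -3)) + d) = 1/((3 - sqrt((-2 + (36 - 8*(-5)))**2 + 2*(36 - 8*(-5)))) - 1352) = 1/((3 - sqrt((-2 + (36 - 4*(-10)))**2 + 2*(36 - 4*(-10)))) - 1352) = 1/((3 - sqrt((-2 + (36 + 40))**2 + 2*(36 + 40))) - 1352) = 1/((3 - sqrt((-2 + 76)**2 + 2*76)) - 1352) = 1/((3 - sqrt(74**2 + 152)) - 1352) = 1/((3 - sqrt(5476 + 152)) - 1352) = 1/((3 - sqrt(5628)) - 1352) = 1/((3 - 2*sqrt(1407)) - 1352) = 1/(-1349 - 2*sqrt(1407))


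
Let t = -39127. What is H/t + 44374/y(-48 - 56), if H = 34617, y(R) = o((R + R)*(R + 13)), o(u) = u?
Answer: 49135951/33663448 ≈ 1.4596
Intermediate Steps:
y(R) = 2*R*(13 + R) (y(R) = (R + R)*(R + 13) = (2*R)*(13 + R) = 2*R*(13 + R))
H/t + 44374/y(-48 - 56) = 34617/(-39127) + 44374/((2*(-48 - 56)*(13 + (-48 - 56)))) = 34617*(-1/39127) + 44374/((2*(-104)*(13 - 104))) = -3147/3557 + 44374/((2*(-104)*(-91))) = -3147/3557 + 44374/18928 = -3147/3557 + 44374*(1/18928) = -3147/3557 + 22187/9464 = 49135951/33663448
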